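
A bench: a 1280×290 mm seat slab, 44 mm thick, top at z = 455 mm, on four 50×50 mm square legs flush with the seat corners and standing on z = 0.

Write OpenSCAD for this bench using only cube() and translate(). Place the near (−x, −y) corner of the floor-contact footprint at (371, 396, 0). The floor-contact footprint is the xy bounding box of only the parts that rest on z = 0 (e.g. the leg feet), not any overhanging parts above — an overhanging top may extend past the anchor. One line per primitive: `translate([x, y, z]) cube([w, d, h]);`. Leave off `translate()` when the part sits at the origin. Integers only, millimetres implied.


// leg_h = 455 − 44 = 411
translate([371, 396, 411]) cube([1280, 290, 44]);
translate([371, 396, 0]) cube([50, 50, 411]);
translate([371, 636, 0]) cube([50, 50, 411]);
translate([1601, 396, 0]) cube([50, 50, 411]);
translate([1601, 636, 0]) cube([50, 50, 411]);


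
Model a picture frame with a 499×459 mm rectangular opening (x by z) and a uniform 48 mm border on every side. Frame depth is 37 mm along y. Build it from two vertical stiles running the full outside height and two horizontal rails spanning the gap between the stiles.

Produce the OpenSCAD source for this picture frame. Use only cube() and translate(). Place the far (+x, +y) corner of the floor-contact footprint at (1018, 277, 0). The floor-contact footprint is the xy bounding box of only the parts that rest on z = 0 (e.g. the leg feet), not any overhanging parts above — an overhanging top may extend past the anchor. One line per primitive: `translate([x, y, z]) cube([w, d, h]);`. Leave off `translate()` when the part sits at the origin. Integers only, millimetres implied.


translate([423, 240, 0]) cube([48, 37, 555]);
translate([970, 240, 0]) cube([48, 37, 555]);
translate([471, 240, 0]) cube([499, 37, 48]);
translate([471, 240, 507]) cube([499, 37, 48]);


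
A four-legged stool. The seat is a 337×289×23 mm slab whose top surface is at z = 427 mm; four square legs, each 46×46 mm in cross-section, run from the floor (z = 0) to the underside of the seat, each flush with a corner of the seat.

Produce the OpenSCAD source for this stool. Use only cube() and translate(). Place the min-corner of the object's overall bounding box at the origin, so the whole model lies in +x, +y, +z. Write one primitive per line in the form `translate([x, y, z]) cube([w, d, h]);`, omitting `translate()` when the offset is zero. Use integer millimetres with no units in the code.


translate([0, 0, 404]) cube([337, 289, 23]);
cube([46, 46, 404]);
translate([291, 0, 0]) cube([46, 46, 404]);
translate([0, 243, 0]) cube([46, 46, 404]);
translate([291, 243, 0]) cube([46, 46, 404]);


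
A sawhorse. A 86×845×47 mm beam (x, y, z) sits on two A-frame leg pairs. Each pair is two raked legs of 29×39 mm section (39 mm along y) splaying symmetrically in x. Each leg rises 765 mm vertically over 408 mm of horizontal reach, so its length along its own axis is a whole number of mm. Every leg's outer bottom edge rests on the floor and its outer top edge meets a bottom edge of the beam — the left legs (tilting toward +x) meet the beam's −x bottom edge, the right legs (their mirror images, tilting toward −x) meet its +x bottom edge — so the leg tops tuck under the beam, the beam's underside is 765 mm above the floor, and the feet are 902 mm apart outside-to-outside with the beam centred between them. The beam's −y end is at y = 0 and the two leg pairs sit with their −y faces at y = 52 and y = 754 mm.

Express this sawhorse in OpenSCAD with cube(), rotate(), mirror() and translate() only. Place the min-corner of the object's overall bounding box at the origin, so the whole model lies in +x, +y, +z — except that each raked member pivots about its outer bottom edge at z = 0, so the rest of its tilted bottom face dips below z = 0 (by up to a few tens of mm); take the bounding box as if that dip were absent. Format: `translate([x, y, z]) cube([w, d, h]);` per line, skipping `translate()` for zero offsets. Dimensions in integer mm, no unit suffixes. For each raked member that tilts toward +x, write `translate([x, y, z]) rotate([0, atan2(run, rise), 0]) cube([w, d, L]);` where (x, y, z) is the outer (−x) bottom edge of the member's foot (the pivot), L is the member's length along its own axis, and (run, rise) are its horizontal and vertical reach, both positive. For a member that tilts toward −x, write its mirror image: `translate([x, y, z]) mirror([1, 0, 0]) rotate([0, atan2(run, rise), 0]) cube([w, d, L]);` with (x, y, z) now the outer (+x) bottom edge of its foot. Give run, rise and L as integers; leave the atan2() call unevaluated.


// leg length = √(408² + 765²) = 867
// right-leg outer foot x = 2·408 + 86 = 902
// beam min-corner = (408, 0, 765)
translate([408, 0, 765]) cube([86, 845, 47]);
translate([0, 52, 0]) rotate([0, atan2(408, 765), 0]) cube([29, 39, 867]);
translate([902, 52, 0]) mirror([1, 0, 0]) rotate([0, atan2(408, 765), 0]) cube([29, 39, 867]);
translate([0, 754, 0]) rotate([0, atan2(408, 765), 0]) cube([29, 39, 867]);
translate([902, 754, 0]) mirror([1, 0, 0]) rotate([0, atan2(408, 765), 0]) cube([29, 39, 867]);


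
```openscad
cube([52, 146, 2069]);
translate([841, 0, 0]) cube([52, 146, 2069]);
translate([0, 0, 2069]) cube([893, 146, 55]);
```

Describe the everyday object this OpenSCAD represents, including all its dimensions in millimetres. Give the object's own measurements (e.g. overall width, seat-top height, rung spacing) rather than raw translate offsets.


A door frame. The clear opening is 789 mm wide and 2069 mm high. Two 52 mm wide jambs, 146 mm deep, stand either side of the opening from the floor to the top of the opening. A 55 mm thick head sits across the top of both jambs, spanning the full outside width of the frame.


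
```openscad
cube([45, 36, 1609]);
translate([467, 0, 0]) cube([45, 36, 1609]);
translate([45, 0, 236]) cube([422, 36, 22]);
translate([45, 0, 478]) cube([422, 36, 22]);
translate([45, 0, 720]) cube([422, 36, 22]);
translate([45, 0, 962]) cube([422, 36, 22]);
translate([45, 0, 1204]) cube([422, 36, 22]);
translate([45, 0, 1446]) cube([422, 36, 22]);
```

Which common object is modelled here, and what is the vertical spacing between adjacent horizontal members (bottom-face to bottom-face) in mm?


A ladder. The rung spacing is 242 mm.

Two tall 45×36 posts with 6 short bars between them — a ladder. Adjacent rungs sit at z = 236 and z = 478, so the spacing is 478 − 236 = 242 mm.


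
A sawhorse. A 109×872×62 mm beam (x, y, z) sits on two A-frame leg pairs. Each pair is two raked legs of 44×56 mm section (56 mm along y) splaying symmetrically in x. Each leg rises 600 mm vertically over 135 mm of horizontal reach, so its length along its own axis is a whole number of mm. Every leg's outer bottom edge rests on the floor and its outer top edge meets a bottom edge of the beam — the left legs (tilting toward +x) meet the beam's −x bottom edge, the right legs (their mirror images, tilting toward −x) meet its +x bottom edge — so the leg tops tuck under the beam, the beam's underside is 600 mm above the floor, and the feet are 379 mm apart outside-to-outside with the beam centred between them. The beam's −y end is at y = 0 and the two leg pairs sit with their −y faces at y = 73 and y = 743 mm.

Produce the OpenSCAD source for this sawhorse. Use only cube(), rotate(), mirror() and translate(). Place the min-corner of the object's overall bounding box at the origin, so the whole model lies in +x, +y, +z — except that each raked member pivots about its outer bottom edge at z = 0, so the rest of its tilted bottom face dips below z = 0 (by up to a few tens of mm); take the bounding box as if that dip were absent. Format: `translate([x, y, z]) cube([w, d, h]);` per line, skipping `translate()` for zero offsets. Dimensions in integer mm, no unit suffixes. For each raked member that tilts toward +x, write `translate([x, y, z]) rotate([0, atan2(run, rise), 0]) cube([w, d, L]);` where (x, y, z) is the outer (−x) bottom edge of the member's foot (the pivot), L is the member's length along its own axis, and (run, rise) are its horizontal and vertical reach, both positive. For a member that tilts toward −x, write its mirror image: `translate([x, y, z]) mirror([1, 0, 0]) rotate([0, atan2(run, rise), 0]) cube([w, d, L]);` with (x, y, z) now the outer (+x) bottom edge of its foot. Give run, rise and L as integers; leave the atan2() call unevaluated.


// leg length = √(135² + 600²) = 615
// right-leg outer foot x = 2·135 + 109 = 379
// beam min-corner = (135, 0, 600)
translate([135, 0, 600]) cube([109, 872, 62]);
translate([0, 73, 0]) rotate([0, atan2(135, 600), 0]) cube([44, 56, 615]);
translate([379, 73, 0]) mirror([1, 0, 0]) rotate([0, atan2(135, 600), 0]) cube([44, 56, 615]);
translate([0, 743, 0]) rotate([0, atan2(135, 600), 0]) cube([44, 56, 615]);
translate([379, 743, 0]) mirror([1, 0, 0]) rotate([0, atan2(135, 600), 0]) cube([44, 56, 615]);


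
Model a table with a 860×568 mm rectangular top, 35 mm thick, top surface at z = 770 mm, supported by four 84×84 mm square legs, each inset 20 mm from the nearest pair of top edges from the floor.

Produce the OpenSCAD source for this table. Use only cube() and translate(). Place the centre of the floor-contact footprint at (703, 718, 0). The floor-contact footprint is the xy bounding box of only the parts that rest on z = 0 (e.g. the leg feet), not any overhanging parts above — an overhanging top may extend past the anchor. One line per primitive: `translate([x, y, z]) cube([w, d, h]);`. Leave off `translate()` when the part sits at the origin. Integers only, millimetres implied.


translate([273, 434, 735]) cube([860, 568, 35]);
translate([293, 454, 0]) cube([84, 84, 735]);
translate([1029, 454, 0]) cube([84, 84, 735]);
translate([293, 898, 0]) cube([84, 84, 735]);
translate([1029, 898, 0]) cube([84, 84, 735]);


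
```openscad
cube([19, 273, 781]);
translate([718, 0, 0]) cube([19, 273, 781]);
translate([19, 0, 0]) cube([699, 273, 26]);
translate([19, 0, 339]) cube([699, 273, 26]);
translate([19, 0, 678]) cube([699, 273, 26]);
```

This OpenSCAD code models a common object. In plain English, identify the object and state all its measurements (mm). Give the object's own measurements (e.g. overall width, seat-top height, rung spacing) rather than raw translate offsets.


An open bookshelf. Two side panels, each 19 mm thick, 273 mm deep and 781 mm tall, stand 737 mm apart (outside-to-outside). Between them sit 3 shelves, each 26 mm thick and 273 mm deep, spanning the full gap between the sides. The bottom shelf rests on the floor (its underside at z = 0) and the clear gap between one shelf's top and the next shelf's underside is 313 mm.


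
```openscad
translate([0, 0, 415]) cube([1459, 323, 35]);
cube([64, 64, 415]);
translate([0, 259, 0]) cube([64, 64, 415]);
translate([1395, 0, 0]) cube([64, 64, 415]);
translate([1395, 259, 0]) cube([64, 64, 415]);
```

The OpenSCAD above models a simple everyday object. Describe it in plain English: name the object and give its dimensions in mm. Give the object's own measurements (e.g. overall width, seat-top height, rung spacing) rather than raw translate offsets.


A long wooden bench with a 1459 mm (x) × 323 mm (y) seat, 35 mm thick, its top surface 450 mm above the floor. Four 64 mm square legs at the seat corners, flush with the edges, run from z = 0 to the seat underside.


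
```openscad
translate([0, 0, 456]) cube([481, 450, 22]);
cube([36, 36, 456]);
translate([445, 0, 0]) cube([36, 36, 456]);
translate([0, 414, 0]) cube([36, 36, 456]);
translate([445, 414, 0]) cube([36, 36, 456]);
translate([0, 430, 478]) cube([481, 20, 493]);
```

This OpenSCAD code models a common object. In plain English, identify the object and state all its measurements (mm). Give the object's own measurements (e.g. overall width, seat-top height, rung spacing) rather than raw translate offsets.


A chair. The seat is a 481×450×22 mm slab with its top at z = 478 mm, on four 36×36 mm corner legs (flush with the seat edges, standing on z = 0). A flat backrest 20 mm thick, 493 mm tall, spans the full seat width and rises from the seat top along its +y edge, rear face flush with the rear of the seat.


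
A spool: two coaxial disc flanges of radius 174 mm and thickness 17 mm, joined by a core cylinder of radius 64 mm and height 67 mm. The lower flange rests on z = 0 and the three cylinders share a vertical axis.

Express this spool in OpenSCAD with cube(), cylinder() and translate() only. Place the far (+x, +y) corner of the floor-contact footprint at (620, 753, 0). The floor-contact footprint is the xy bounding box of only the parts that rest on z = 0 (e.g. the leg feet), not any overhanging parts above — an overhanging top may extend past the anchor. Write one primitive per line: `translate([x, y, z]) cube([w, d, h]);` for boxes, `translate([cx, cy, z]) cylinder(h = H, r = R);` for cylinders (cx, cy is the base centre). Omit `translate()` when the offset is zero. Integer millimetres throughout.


translate([446, 579, 0]) cylinder(h = 17, r = 174);
translate([446, 579, 17]) cylinder(h = 67, r = 64);
translate([446, 579, 84]) cylinder(h = 17, r = 174);


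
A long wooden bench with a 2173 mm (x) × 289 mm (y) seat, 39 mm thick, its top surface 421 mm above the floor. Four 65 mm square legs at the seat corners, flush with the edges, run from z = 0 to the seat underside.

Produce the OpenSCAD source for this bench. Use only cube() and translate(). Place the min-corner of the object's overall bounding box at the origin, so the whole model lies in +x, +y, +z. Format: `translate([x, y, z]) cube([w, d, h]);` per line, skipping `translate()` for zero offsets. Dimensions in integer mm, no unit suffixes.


translate([0, 0, 382]) cube([2173, 289, 39]);
cube([65, 65, 382]);
translate([0, 224, 0]) cube([65, 65, 382]);
translate([2108, 0, 0]) cube([65, 65, 382]);
translate([2108, 224, 0]) cube([65, 65, 382]);


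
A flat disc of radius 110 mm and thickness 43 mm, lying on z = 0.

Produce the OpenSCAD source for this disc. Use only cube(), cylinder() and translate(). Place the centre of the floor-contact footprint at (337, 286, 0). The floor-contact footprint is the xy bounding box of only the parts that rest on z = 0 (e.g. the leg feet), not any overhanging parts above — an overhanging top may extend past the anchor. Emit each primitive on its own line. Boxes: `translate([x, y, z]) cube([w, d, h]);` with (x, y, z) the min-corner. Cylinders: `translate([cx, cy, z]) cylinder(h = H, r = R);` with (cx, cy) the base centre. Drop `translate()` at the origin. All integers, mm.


translate([337, 286, 0]) cylinder(h = 43, r = 110);


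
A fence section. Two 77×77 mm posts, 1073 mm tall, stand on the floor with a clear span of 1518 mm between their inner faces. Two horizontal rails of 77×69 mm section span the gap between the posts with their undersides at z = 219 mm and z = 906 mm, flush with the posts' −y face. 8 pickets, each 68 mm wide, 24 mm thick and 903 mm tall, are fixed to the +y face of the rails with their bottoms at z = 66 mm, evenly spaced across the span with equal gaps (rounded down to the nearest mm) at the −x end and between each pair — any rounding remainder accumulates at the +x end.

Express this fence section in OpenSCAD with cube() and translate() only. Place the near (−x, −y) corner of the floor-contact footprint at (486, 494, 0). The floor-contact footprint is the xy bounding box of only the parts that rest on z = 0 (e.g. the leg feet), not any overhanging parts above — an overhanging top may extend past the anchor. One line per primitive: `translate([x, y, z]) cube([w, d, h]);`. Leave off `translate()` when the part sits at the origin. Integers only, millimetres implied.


translate([486, 494, 0]) cube([77, 77, 1073]);
translate([2081, 494, 0]) cube([77, 77, 1073]);
translate([563, 494, 219]) cube([1518, 77, 69]);
translate([563, 494, 906]) cube([1518, 77, 69]);
translate([671, 571, 66]) cube([68, 24, 903]);
translate([847, 571, 66]) cube([68, 24, 903]);
translate([1023, 571, 66]) cube([68, 24, 903]);
translate([1199, 571, 66]) cube([68, 24, 903]);
translate([1375, 571, 66]) cube([68, 24, 903]);
translate([1551, 571, 66]) cube([68, 24, 903]);
translate([1727, 571, 66]) cube([68, 24, 903]);
translate([1903, 571, 66]) cube([68, 24, 903]);


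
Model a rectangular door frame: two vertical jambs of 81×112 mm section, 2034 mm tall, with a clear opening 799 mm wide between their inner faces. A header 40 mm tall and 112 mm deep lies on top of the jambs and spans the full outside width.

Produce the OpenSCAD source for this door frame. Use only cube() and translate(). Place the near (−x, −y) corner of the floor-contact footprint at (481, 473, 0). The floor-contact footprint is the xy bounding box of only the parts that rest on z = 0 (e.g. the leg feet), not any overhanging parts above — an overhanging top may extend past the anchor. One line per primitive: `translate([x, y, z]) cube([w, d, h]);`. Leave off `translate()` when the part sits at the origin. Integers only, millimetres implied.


translate([481, 473, 0]) cube([81, 112, 2034]);
translate([1361, 473, 0]) cube([81, 112, 2034]);
translate([481, 473, 2034]) cube([961, 112, 40]);


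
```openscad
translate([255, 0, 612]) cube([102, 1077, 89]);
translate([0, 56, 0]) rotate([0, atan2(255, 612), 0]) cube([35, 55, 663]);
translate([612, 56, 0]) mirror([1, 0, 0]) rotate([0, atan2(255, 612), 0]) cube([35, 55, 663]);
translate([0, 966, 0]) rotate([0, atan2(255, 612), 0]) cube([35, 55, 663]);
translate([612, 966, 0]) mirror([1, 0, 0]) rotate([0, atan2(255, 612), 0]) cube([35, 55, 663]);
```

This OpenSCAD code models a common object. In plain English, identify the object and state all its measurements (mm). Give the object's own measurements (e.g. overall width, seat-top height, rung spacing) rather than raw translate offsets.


A sawhorse. A 102×1077×89 mm beam (x, y, z) sits on two A-frame leg pairs. Each pair is two raked legs of 35×55 mm section (55 mm along y) splaying symmetrically in x. Each leg rises 612 mm vertically over 255 mm of horizontal reach and is 663 mm long along its own axis. Every leg's outer bottom edge rests on the floor and its outer top edge meets a bottom edge of the beam — the left legs (tilting toward +x) meet the beam's −x bottom edge, the right legs (their mirror images, tilting toward −x) meet its +x bottom edge — so the leg tops tuck under the beam, the beam's underside is 612 mm above the floor, and the feet are 612 mm apart outside-to-outside with the beam centred between them. The two leg pairs are set in 56 mm from either end of the beam.


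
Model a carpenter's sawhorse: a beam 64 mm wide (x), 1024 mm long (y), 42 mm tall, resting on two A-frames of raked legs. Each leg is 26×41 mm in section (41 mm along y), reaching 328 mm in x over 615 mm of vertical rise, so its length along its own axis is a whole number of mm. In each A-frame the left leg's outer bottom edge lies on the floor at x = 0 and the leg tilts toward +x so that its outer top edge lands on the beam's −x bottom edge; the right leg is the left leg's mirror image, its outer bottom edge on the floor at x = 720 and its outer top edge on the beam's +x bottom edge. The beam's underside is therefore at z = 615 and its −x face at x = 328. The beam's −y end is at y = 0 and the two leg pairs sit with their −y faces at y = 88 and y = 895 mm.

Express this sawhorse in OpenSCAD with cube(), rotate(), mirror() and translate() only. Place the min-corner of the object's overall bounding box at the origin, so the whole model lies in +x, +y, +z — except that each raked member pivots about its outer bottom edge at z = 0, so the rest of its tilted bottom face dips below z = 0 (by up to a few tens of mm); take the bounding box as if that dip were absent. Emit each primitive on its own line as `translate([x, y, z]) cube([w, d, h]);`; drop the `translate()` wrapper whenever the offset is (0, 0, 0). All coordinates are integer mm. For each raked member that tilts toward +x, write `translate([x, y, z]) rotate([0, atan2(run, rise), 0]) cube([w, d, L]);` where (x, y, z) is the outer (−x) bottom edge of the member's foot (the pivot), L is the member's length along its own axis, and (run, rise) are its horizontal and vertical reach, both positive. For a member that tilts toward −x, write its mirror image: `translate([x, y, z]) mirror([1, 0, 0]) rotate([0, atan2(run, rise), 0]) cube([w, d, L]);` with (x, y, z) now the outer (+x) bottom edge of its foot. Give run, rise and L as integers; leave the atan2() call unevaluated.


// leg length = √(328² + 615²) = 697
// right-leg outer foot x = 2·328 + 64 = 720
// beam min-corner = (328, 0, 615)
translate([328, 0, 615]) cube([64, 1024, 42]);
translate([0, 88, 0]) rotate([0, atan2(328, 615), 0]) cube([26, 41, 697]);
translate([720, 88, 0]) mirror([1, 0, 0]) rotate([0, atan2(328, 615), 0]) cube([26, 41, 697]);
translate([0, 895, 0]) rotate([0, atan2(328, 615), 0]) cube([26, 41, 697]);
translate([720, 895, 0]) mirror([1, 0, 0]) rotate([0, atan2(328, 615), 0]) cube([26, 41, 697]);


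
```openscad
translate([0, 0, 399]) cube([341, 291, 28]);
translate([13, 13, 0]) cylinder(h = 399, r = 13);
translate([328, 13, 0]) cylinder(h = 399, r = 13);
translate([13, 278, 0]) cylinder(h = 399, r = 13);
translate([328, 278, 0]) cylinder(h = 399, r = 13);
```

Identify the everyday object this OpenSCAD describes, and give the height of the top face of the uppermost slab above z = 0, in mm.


A stool. The seat height is 427 mm.

A 341×291×28 slab at z = 399 on four corner cylinders — a stool. The seat top is 399 + 28 = 427 mm.


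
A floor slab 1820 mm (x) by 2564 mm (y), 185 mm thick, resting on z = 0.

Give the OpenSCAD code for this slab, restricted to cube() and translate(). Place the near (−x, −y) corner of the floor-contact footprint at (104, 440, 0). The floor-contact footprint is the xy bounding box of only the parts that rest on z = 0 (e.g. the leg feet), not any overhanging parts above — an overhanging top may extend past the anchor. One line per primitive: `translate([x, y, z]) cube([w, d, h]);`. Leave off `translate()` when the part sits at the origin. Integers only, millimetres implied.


translate([104, 440, 0]) cube([1820, 2564, 185]);


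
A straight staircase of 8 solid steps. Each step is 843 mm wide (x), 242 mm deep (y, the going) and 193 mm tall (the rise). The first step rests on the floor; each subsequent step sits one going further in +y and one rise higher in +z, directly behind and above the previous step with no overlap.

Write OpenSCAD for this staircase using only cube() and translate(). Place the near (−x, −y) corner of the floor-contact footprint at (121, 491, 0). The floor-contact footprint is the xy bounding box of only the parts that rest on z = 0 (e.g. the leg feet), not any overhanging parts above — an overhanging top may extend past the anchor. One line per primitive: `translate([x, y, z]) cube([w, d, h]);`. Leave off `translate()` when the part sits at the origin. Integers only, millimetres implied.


translate([121, 491, 0]) cube([843, 242, 193]);
translate([121, 733, 193]) cube([843, 242, 193]);
translate([121, 975, 386]) cube([843, 242, 193]);
translate([121, 1217, 579]) cube([843, 242, 193]);
translate([121, 1459, 772]) cube([843, 242, 193]);
translate([121, 1701, 965]) cube([843, 242, 193]);
translate([121, 1943, 1158]) cube([843, 242, 193]);
translate([121, 2185, 1351]) cube([843, 242, 193]);


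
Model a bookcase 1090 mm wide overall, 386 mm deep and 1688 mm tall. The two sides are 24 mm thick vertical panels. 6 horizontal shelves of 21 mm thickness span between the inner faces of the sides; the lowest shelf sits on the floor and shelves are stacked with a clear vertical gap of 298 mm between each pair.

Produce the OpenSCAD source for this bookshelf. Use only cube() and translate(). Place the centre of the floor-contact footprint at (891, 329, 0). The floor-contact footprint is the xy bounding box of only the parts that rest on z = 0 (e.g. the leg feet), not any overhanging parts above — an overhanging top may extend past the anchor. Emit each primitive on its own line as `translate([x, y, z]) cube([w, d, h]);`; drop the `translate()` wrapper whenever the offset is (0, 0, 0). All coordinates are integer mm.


translate([346, 136, 0]) cube([24, 386, 1688]);
translate([1412, 136, 0]) cube([24, 386, 1688]);
translate([370, 136, 0]) cube([1042, 386, 21]);
translate([370, 136, 319]) cube([1042, 386, 21]);
translate([370, 136, 638]) cube([1042, 386, 21]);
translate([370, 136, 957]) cube([1042, 386, 21]);
translate([370, 136, 1276]) cube([1042, 386, 21]);
translate([370, 136, 1595]) cube([1042, 386, 21]);


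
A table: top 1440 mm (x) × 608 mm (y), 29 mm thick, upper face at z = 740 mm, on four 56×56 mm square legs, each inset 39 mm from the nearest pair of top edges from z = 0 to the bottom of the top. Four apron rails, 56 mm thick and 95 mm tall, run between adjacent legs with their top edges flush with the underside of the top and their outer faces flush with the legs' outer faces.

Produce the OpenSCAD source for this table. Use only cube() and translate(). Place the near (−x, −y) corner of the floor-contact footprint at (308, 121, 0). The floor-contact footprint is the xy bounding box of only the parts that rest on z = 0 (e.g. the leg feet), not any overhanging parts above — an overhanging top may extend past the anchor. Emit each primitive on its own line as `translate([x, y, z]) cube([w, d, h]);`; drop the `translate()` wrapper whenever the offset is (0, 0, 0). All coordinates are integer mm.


// leg_h = 740 - 29 = 711
// apron z = 711 - 95 = 616
translate([269, 82, 711]) cube([1440, 608, 29]);
translate([308, 121, 0]) cube([56, 56, 711]);
translate([1614, 121, 0]) cube([56, 56, 711]);
translate([308, 595, 0]) cube([56, 56, 711]);
translate([1614, 595, 0]) cube([56, 56, 711]);
translate([364, 121, 616]) cube([1250, 56, 95]);
translate([364, 595, 616]) cube([1250, 56, 95]);
translate([308, 177, 616]) cube([56, 418, 95]);
translate([1614, 177, 616]) cube([56, 418, 95]);


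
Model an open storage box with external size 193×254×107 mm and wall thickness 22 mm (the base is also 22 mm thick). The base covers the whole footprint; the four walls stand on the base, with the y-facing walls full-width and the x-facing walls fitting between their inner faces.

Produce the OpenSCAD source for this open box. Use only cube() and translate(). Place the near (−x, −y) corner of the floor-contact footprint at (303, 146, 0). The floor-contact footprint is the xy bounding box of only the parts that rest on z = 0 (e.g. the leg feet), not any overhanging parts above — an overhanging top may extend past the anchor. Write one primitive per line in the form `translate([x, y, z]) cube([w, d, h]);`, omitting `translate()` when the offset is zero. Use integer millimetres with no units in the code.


translate([303, 146, 0]) cube([193, 254, 22]);
translate([303, 146, 22]) cube([193, 22, 85]);
translate([303, 378, 22]) cube([193, 22, 85]);
translate([303, 168, 22]) cube([22, 210, 85]);
translate([474, 168, 22]) cube([22, 210, 85]);


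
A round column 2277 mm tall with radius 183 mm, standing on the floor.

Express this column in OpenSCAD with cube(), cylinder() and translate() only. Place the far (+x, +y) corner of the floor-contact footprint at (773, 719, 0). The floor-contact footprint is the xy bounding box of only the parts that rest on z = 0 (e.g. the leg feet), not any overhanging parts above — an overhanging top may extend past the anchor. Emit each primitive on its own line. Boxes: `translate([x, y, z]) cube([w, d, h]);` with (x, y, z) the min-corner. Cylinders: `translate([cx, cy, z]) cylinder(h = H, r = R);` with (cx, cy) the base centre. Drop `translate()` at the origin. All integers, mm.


translate([590, 536, 0]) cylinder(h = 2277, r = 183);


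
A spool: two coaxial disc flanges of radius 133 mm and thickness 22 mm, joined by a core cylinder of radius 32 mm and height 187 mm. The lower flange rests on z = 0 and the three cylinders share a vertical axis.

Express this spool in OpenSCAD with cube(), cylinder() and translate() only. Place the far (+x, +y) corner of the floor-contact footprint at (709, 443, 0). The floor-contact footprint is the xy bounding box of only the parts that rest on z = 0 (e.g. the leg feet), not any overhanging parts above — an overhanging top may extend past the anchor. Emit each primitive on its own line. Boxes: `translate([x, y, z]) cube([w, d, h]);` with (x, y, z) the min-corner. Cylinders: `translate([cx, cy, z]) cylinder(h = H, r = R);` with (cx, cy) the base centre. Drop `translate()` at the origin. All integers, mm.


translate([576, 310, 0]) cylinder(h = 22, r = 133);
translate([576, 310, 22]) cylinder(h = 187, r = 32);
translate([576, 310, 209]) cylinder(h = 22, r = 133);


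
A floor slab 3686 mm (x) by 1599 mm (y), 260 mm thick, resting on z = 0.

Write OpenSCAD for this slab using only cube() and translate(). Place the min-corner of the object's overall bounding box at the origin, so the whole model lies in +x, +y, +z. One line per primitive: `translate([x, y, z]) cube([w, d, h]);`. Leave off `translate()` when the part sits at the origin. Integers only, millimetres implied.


cube([3686, 1599, 260]);


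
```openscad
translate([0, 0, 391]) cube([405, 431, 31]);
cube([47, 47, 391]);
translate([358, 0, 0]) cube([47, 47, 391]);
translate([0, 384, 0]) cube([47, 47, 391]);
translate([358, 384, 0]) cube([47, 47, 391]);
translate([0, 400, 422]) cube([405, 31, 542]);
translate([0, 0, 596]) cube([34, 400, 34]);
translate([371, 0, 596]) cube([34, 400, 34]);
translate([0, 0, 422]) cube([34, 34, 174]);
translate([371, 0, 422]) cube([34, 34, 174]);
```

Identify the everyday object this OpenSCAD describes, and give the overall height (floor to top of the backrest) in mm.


A chair. The overall height is 964 mm.

A slab on four corner posts with a tall panel at the back — a chair. The seat slab sits at z = 391 with thickness 31, and the 542 mm backrest starts at the seat top, so the overall height is 391 + 31 + 542 = 964 mm.


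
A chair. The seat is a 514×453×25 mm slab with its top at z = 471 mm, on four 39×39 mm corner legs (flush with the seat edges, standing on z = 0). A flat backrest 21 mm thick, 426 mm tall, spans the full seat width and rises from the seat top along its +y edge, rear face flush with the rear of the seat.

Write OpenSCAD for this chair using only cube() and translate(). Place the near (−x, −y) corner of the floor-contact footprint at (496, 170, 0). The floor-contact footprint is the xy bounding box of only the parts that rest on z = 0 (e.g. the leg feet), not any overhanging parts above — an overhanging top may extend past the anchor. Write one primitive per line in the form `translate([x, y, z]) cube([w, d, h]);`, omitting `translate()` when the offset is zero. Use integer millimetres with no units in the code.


// leg_h = 471 - 25 = 446
translate([496, 170, 446]) cube([514, 453, 25]);
translate([496, 170, 0]) cube([39, 39, 446]);
translate([971, 170, 0]) cube([39, 39, 446]);
translate([496, 584, 0]) cube([39, 39, 446]);
translate([971, 584, 0]) cube([39, 39, 446]);
translate([496, 602, 471]) cube([514, 21, 426]);


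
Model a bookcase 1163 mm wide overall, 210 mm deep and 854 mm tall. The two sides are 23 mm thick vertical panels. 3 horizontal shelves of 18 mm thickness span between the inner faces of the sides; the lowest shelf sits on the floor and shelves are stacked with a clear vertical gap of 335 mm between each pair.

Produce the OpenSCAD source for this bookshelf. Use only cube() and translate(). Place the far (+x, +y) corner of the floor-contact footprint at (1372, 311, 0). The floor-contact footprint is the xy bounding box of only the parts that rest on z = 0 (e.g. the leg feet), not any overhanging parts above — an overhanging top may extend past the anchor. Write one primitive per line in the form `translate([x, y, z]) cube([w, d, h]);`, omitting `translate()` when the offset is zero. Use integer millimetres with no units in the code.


translate([209, 101, 0]) cube([23, 210, 854]);
translate([1349, 101, 0]) cube([23, 210, 854]);
translate([232, 101, 0]) cube([1117, 210, 18]);
translate([232, 101, 353]) cube([1117, 210, 18]);
translate([232, 101, 706]) cube([1117, 210, 18]);


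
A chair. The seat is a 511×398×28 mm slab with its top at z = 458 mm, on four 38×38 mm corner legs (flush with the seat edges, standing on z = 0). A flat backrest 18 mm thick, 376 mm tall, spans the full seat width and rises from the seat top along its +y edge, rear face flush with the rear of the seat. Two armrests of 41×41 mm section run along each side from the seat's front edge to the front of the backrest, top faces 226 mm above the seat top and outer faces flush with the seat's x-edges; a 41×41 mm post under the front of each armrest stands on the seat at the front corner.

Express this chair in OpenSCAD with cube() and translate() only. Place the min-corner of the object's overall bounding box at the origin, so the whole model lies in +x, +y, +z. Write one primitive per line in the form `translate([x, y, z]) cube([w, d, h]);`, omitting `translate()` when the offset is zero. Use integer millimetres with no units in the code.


// leg_h = 458 - 28 = 430
// arm post h = 226 - 41 = 185
translate([0, 0, 430]) cube([511, 398, 28]);
cube([38, 38, 430]);
translate([473, 0, 0]) cube([38, 38, 430]);
translate([0, 360, 0]) cube([38, 38, 430]);
translate([473, 360, 0]) cube([38, 38, 430]);
translate([0, 380, 458]) cube([511, 18, 376]);
translate([0, 0, 643]) cube([41, 380, 41]);
translate([470, 0, 643]) cube([41, 380, 41]);
translate([0, 0, 458]) cube([41, 41, 185]);
translate([470, 0, 458]) cube([41, 41, 185]);


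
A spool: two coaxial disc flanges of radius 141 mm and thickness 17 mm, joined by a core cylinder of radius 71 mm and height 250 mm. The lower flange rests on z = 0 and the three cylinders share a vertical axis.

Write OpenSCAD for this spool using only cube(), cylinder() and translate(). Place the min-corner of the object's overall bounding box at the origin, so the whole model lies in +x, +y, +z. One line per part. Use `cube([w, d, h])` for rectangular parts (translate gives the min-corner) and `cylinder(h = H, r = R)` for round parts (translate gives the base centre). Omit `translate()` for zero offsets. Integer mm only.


translate([141, 141, 0]) cylinder(h = 17, r = 141);
translate([141, 141, 17]) cylinder(h = 250, r = 71);
translate([141, 141, 267]) cylinder(h = 17, r = 141);


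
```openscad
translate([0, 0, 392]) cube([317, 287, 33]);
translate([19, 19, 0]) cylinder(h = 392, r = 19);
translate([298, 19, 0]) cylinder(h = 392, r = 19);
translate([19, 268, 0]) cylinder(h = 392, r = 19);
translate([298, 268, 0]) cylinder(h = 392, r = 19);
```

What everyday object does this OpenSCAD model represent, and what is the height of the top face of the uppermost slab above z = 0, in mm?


A stool. The seat height is 425 mm.

A 317×287×33 slab at z = 392 on four corner cylinders — a stool. The seat top is 392 + 33 = 425 mm.


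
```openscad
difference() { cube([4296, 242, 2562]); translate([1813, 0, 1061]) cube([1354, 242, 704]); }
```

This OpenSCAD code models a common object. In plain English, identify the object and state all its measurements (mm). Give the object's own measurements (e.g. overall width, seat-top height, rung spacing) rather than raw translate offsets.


A wall 4296 mm long (x), 242 mm thick (y), 2562 mm tall, with a rectangular window opening cut through it. The opening is 1354 mm wide and 704 mm tall; its sill is at z = 1061 mm and its near (−x) edge is 1813 mm from the wall's −x end. The opening passes through the full wall thickness.


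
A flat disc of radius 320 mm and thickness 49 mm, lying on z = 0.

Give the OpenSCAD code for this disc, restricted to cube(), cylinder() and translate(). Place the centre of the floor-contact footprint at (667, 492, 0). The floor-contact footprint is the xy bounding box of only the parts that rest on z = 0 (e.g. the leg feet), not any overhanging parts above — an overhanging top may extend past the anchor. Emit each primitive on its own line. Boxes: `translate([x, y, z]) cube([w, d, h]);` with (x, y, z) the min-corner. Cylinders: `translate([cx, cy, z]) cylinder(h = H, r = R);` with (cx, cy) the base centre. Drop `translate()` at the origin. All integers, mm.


translate([667, 492, 0]) cylinder(h = 49, r = 320);


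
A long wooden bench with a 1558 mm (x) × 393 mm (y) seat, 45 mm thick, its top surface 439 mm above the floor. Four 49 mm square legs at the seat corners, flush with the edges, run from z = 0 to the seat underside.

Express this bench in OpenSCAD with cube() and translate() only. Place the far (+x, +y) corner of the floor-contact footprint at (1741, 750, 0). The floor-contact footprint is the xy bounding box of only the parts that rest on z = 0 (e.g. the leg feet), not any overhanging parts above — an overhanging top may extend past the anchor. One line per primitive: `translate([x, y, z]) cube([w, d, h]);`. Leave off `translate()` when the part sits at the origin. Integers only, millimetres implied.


translate([183, 357, 394]) cube([1558, 393, 45]);
translate([183, 357, 0]) cube([49, 49, 394]);
translate([183, 701, 0]) cube([49, 49, 394]);
translate([1692, 357, 0]) cube([49, 49, 394]);
translate([1692, 701, 0]) cube([49, 49, 394]);


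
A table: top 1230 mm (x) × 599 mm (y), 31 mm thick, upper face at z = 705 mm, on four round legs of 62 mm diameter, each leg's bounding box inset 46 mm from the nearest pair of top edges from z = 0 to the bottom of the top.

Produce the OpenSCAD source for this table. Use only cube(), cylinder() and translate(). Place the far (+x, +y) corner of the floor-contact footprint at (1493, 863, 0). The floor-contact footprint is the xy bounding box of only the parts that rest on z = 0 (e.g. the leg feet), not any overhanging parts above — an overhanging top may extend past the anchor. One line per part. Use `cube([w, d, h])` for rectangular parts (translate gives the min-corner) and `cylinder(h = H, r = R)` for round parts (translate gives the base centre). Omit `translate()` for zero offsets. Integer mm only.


translate([309, 310, 674]) cube([1230, 599, 31]);
translate([386, 387, 0]) cylinder(h = 674, r = 31);
translate([1462, 387, 0]) cylinder(h = 674, r = 31);
translate([386, 832, 0]) cylinder(h = 674, r = 31);
translate([1462, 832, 0]) cylinder(h = 674, r = 31);


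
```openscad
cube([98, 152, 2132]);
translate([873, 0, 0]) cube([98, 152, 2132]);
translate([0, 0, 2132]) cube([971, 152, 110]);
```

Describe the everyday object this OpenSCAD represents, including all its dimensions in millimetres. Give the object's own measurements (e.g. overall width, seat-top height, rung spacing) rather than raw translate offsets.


A door frame. The clear opening is 775 mm wide and 2132 mm high. Two 98 mm wide jambs, 152 mm deep, stand either side of the opening from the floor to the top of the opening. A 110 mm thick head sits across the top of both jambs, spanning the full outside width of the frame.


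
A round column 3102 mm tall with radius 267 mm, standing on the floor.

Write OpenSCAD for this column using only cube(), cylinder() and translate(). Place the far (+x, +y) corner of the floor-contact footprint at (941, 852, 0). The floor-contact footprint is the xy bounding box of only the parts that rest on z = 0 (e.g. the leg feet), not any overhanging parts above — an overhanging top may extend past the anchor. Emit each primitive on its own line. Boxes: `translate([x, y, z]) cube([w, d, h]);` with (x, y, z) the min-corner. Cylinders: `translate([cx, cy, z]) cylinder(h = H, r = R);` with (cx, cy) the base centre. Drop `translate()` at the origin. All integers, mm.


translate([674, 585, 0]) cylinder(h = 3102, r = 267);


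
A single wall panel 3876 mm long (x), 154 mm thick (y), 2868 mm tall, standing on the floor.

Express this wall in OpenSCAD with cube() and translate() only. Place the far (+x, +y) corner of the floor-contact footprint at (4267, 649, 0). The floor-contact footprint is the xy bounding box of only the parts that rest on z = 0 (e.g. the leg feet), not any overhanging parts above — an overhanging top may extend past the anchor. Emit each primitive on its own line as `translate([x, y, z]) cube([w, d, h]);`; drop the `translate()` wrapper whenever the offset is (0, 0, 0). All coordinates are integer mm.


translate([391, 495, 0]) cube([3876, 154, 2868]);
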